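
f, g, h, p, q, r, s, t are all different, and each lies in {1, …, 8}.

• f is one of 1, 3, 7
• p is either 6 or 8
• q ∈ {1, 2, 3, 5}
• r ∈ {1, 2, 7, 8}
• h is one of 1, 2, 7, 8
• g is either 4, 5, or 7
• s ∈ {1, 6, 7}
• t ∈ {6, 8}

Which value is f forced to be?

The 8 variables draw from only 8 values {1, 2, 3, 4, 5, 6, 7, 8}, so each is used; only g can be 4, hence g = 4.
The 7 still-open variables together cover exactly {1, 2, 3, 5, 6, 7, 8} — 7 values for 7 variables — and 5 appears only in q's list, so q = 5.
The 6 still-open variables together cover exactly {1, 2, 3, 6, 7, 8} — 6 values for 6 variables — and 3 appears only in f's list, so f = 3.

3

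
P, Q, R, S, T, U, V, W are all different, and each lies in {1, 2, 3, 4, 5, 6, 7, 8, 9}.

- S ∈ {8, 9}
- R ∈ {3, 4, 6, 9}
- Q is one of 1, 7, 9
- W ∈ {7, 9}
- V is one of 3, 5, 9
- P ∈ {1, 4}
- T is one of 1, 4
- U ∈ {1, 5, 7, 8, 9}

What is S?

8

Among the 8 variables, 6 fits only R (and all 8 values in {1, 3, 4, 5, 6, 7, 8, 9} must be used), so R = 6.
The 7 still-open variables draw from only 7 values {1, 3, 4, 5, 7, 8, 9}, so each is used; only V can be 3, hence V = 3.
The 6 still-open variables together cover exactly {1, 4, 5, 7, 8, 9} — 6 values for 6 variables — and 5 appears only in U's list, so U = 5.
The 5 still-open variables draw from only 5 values {1, 4, 7, 8, 9}, so each is used; only S can be 8, hence S = 8.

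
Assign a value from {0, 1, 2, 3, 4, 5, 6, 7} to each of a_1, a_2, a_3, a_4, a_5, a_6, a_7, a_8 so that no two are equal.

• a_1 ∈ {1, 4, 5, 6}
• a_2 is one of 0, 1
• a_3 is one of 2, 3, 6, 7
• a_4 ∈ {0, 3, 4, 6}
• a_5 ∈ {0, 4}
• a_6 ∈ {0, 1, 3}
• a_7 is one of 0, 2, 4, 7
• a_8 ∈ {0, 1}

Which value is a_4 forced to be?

6

The 8 variables draw from only 8 values {0, 1, 2, 3, 4, 5, 6, 7}, so each is used; only a_1 can be 5, hence a_1 = 5.
a_2 and a_8 share exactly the 2 values {0, 1}; by pigeonhole those values go to them, so strike 0, 1 from a_4, a_5, a_6, a_7.
a_5's domain is down to {4}, so a_5 = 4. Eliminate 4 elsewhere: a_4, a_7.
a_6 has just one choice, so a_6 = 3. Remove 3 from a_3, a_4.
So a_4 = 6.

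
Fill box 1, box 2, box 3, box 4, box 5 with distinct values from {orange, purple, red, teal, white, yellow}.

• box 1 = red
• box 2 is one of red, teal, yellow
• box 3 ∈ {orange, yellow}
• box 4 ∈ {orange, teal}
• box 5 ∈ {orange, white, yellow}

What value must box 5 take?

white

box 1 must be red (only option left). Eliminate red elsewhere: box 2.
Among the 4 still-open variables, white fits only box 5 (and all 4 values in {orange, teal, white, yellow} must be used), so box 5 = white.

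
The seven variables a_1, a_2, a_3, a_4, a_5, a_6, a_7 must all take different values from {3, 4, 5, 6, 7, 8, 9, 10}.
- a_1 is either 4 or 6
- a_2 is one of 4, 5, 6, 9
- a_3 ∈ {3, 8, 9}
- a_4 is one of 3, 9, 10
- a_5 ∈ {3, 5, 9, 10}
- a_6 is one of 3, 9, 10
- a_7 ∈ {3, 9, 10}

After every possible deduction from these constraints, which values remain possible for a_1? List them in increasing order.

The 7 variables together cover exactly {3, 4, 5, 6, 8, 9, 10} — 7 values for 7 variables — and 8 appears only in a_3's list, so a_3 = 8.
a_4, a_6, a_7 share exactly the 3 values {3, 9, 10}; by pigeonhole those values go to them, so strike 3, 9, 10 from a_2, a_5.
a_5's domain is down to {5}, so a_5 = 5. So a_2 can't be 5.
No further eliminations apply; a_1 can still be any of 4, 6.

4, 6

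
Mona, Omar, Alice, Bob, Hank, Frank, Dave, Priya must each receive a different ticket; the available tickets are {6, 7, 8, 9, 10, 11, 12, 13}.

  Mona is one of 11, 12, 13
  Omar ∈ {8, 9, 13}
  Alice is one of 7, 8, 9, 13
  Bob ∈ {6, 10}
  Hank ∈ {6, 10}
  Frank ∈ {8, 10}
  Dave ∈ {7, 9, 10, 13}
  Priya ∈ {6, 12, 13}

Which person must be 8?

Frank

The 8 variables draw from only 8 values {6, 7, 8, 9, 10, 11, 12, 13}, so each is used; only Mona can be 11, hence Mona = 11.
The 7 still-open variables together cover exactly {6, 7, 8, 9, 10, 12, 13} — 7 values for 7 variables — and 12 appears only in Priya's list, so Priya = 12.
Bob and Hank between them cover only {6, 10} — a naked pair. Remove those values from Frank, Dave.
So 8 goes to Frank.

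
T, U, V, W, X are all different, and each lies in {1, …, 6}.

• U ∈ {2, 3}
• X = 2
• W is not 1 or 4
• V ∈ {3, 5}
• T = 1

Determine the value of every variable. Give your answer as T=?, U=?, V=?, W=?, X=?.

T=1, U=3, V=5, W=6, X=2

T must be 1 (only option left).
X must be 2 (only option left). Strike 2 from U, W.
That leaves U = 3. Strike 3 from V, W.
V's domain is down to {5}, so V = 5. So W can't be 5.
That leaves W = 6.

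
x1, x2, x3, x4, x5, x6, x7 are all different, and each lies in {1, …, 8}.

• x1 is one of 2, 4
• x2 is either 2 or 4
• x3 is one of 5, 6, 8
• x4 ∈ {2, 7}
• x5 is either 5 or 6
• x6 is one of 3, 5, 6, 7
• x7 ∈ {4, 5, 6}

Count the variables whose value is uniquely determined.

3

The 7 variables draw from only 7 values {2, 3, 4, 5, 6, 7, 8}, so each is used; only x6 can be 3, hence x6 = 3.
Among the 6 still-open variables, 7 fits only x4 (and all 6 values in {2, 4, 5, 6, 7, 8} must be used), so x4 = 7.
The 5 still-open variables together cover exactly {2, 4, 5, 6, 8} — 5 values for 5 variables — and 8 appears only in x3's list, so x3 = 8.
x1 and x2 share exactly the 2 values {2, 4}; by pigeonhole those values go to them, so strike 2, 4 from x7.
Determined: x3=8, x4=7, x6=3. The other variables each still have more than one consistent value. That makes 3.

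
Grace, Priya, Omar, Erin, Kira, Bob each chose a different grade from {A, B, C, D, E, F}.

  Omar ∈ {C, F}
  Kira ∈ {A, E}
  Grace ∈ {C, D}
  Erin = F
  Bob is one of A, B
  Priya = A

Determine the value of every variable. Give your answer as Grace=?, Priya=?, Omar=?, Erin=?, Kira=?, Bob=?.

Priya has just one choice, so Priya = A. Remove A from Kira, Bob.
Erin must be F (only option left). Strike F from Omar.
Kira's domain is down to {E}, so Kira = E.
Bob must be B (only option left).
That leaves Omar = C. So Grace can't be C.
Grace must be D (only option left).

Grace=D, Priya=A, Omar=C, Erin=F, Kira=E, Bob=B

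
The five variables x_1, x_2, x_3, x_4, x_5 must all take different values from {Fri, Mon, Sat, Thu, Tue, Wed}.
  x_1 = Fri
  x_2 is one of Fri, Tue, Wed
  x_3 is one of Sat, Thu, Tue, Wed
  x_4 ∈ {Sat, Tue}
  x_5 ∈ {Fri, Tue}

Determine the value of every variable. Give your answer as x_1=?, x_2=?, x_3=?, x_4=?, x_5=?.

x_1=Fri, x_2=Wed, x_3=Thu, x_4=Sat, x_5=Tue

x_1 has just one choice, so x_1 = Fri. Eliminate Fri elsewhere: x_2, x_5.
x_5 has just one choice, so x_5 = Tue. So x_2, x_3, x_4 can't be Tue.
x_2 has just one choice, so x_2 = Wed. So x_3 can't be Wed.
x_4 must be Sat (only option left). So x_3 can't be Sat.
That leaves x_3 = Thu.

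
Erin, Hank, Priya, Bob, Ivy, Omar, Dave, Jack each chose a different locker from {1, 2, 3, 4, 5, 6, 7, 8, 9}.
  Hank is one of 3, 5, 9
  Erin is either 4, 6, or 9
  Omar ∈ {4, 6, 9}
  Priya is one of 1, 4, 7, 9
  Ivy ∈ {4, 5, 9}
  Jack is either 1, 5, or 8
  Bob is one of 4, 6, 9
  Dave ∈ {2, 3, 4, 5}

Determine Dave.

Erin, Bob, Omar share exactly the 3 values {4, 6, 9}; by pigeonhole those values go to them, so strike 4, 6, 9 from Hank, Priya, Ivy, Dave.
Ivy's domain is down to {5}, so Ivy = 5. Eliminate 5 elsewhere: Hank, Dave, Jack.
That leaves Hank = 3. So Dave can't be 3.
So Dave = 2.

2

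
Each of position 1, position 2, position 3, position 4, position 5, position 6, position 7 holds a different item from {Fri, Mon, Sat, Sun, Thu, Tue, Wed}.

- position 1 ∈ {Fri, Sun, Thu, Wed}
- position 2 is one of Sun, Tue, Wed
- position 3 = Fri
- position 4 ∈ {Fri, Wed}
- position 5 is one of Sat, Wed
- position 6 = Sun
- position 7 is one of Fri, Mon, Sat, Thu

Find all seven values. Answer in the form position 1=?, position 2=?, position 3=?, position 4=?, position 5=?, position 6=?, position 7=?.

position 3's domain is down to {Fri}, so position 3 = Fri. Strike Fri from position 1, position 4, position 7.
position 4's domain is down to {Wed}, so position 4 = Wed. Remove Wed from position 1, position 2, position 5.
position 5 has just one choice, so position 5 = Sat. Remove Sat from position 7.
That leaves position 6 = Sun. So position 1, position 2 can't be Sun.
position 1 has just one choice, so position 1 = Thu. So position 7 can't be Thu.
That leaves position 2 = Tue.
position 7 has just one choice, so position 7 = Mon.

position 1=Thu, position 2=Tue, position 3=Fri, position 4=Wed, position 5=Sat, position 6=Sun, position 7=Mon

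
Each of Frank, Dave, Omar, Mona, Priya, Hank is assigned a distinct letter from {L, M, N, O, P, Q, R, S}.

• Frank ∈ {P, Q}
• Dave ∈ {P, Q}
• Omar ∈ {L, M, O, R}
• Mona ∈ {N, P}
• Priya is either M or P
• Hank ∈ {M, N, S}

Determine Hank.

The 2 variables Frank and Dave are confined to {P, Q}, which locks those values in; drop them from Mona, Priya.
That leaves Mona = N. Eliminate N elsewhere: Hank.
Priya must be M (only option left). Strike M from Omar, Hank.
So Hank = S.

S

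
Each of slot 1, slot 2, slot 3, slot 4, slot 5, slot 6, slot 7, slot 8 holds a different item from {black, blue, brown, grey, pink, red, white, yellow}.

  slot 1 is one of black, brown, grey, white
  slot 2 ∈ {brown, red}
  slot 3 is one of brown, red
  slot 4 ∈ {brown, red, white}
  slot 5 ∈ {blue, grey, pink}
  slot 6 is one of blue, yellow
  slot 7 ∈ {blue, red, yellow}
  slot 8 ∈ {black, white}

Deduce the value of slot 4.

The 8 variables draw from only 8 values {black, blue, brown, grey, pink, red, white, yellow}, so each is used; only slot 5 can be pink, hence slot 5 = pink.
Among the 7 still-open variables, grey fits only slot 1 (and all 7 values in {black, blue, brown, grey, red, white, yellow} must be used), so slot 1 = grey.
The 6 still-open variables together cover exactly {black, blue, brown, red, white, yellow} — 6 values for 6 variables — and black appears only in slot 8's list, so slot 8 = black.
The 5 still-open variables draw from only 5 values {blue, brown, red, white, yellow}, so each is used; only slot 4 can be white, hence slot 4 = white.

white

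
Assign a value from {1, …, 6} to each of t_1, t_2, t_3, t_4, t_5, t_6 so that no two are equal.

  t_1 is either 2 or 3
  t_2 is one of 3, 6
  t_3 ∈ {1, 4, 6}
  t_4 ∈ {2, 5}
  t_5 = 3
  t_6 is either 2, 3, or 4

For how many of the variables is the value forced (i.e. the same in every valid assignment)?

t_5's domain is down to {3}, so t_5 = 3. Remove 3 from t_1, t_2, t_6.
t_1's domain is down to {2}, so t_1 = 2. Strike 2 from t_4, t_6.
t_2 has just one choice, so t_2 = 6. Eliminate 6 elsewhere: t_3.
That leaves t_4 = 5.
That leaves t_6 = 4. So t_3 can't be 4.
That leaves t_3 = 1.
Every variable is fixed: t_1=2, t_2=6, t_3=1, t_4=5, t_5=3, t_6=4. That makes 6.

6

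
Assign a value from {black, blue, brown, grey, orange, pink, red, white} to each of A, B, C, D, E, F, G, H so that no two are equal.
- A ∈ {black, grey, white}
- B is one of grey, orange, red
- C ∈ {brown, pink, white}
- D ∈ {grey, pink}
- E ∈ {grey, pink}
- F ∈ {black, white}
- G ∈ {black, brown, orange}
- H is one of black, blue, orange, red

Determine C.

brown

The 8 variables draw from only 8 values {black, blue, brown, grey, orange, pink, red, white}, so each is used; only H can be blue, hence H = blue.
Among the 7 still-open variables, red fits only B (and all 7 values in {black, brown, grey, orange, pink, red, white} must be used), so B = red.
The 6 still-open variables draw from only 6 values {black, brown, grey, orange, pink, white}, so each is used; only G can be orange, hence G = orange.
The 5 still-open variables draw from only 5 values {black, brown, grey, pink, white}, so each is used; only C can be brown, hence C = brown.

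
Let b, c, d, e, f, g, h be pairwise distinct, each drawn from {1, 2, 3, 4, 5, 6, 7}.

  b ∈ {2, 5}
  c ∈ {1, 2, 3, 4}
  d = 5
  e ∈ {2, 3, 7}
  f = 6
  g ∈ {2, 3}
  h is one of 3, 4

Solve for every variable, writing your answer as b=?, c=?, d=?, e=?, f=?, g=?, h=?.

d's domain is down to {5}, so d = 5. Remove 5 from b.
f must be 6 (only option left).
b must be 2 (only option left). So c, e, g can't be 2.
g has just one choice, so g = 3. Eliminate 3 elsewhere: c, e, h.
h has just one choice, so h = 4. So c can't be 4.
c must be 1 (only option left).
e has just one choice, so e = 7.

b=2, c=1, d=5, e=7, f=6, g=3, h=4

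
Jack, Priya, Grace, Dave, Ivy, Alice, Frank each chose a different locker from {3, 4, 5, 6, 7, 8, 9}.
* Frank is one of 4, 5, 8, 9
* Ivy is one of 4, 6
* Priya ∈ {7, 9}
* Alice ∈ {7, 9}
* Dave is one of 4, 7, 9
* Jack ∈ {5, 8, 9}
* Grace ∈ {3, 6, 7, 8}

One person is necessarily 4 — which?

The 7 variables draw from only 7 values {3, 4, 5, 6, 7, 8, 9}, so each is used; only Grace can be 3, hence Grace = 3.
Among the 6 still-open variables, 6 fits only Ivy (and all 6 values in {4, 5, 6, 7, 8, 9} must be used), so Ivy = 6.
The 2 variables Priya and Alice are confined to {7, 9}, which locks those values in; drop them from Jack, Dave, Frank.
So 4 goes to Dave.

Dave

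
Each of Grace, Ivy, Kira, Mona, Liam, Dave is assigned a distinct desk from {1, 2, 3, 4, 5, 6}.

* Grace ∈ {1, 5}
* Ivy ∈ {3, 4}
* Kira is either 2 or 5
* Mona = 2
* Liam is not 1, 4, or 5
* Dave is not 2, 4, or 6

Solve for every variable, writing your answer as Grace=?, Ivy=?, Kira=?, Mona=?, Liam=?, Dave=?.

Mona must be 2 (only option left). So Kira, Liam can't be 2.
Kira must be 5 (only option left). Strike 5 from Grace, Dave.
That leaves Grace = 1. So Dave can't be 1.
Dave must be 3 (only option left). Eliminate 3 elsewhere: Ivy, Liam.
That leaves Ivy = 4.
Liam must be 6 (only option left).

Grace=1, Ivy=4, Kira=5, Mona=2, Liam=6, Dave=3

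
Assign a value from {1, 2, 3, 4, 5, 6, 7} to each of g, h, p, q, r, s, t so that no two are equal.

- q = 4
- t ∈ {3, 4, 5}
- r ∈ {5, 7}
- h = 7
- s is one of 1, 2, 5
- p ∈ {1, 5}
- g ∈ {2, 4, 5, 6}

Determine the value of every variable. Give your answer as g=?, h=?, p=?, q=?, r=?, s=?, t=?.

h must be 7 (only option left). So r can't be 7.
q's domain is down to {4}, so q = 4. Eliminate 4 elsewhere: g, t.
That leaves r = 5. Eliminate 5 elsewhere: g, p, s, t.
t's domain is down to {3}, so t = 3.
p has just one choice, so p = 1. So s can't be 1.
s must be 2 (only option left). Eliminate 2 elsewhere: g.
g has just one choice, so g = 6.

g=6, h=7, p=1, q=4, r=5, s=2, t=3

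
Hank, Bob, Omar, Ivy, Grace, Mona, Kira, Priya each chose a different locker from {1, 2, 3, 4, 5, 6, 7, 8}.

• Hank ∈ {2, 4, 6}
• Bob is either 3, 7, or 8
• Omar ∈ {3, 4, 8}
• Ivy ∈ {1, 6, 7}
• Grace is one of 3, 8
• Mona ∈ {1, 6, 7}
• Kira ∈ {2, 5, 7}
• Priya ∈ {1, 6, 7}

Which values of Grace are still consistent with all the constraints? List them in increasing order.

3, 8

The 8 variables draw from only 8 values {1, 2, 3, 4, 5, 6, 7, 8}, so each is used; only Kira can be 5, hence Kira = 5.
The 7 still-open variables together cover exactly {1, 2, 3, 4, 6, 7, 8} — 7 values for 7 variables — and 2 appears only in Hank's list, so Hank = 2.
Among the 6 still-open variables, 4 fits only Omar (and all 6 values in {1, 3, 4, 6, 7, 8} must be used), so Omar = 4.
The 3 variables Ivy, Mona, Priya are confined to {1, 6, 7}, which locks those values in; drop them from Bob.
No further eliminations apply; Grace can still be any of 3, 8.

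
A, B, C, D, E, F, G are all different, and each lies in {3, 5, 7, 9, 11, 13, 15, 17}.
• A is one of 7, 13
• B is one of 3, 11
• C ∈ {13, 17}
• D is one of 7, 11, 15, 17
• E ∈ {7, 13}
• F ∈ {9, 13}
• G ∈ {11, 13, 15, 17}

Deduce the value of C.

17

Among the 7 variables, 3 fits only B (and all 7 values in {3, 7, 9, 11, 13, 15, 17} must be used), so B = 3.
Among the 6 still-open variables, 9 fits only F (and all 6 values in {7, 9, 11, 13, 15, 17} must be used), so F = 9.
The 2 variables A and E are confined to {7, 13}, which locks those values in; drop them from C, D, G.
So C = 17.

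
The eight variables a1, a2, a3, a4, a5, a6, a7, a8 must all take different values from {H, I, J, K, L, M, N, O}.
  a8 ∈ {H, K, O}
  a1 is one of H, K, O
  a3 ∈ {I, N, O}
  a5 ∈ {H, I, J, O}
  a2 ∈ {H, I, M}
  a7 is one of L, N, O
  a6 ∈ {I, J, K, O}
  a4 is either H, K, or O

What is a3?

N

The 8 variables draw from only 8 values {H, I, J, K, L, M, N, O}, so each is used; only a7 can be L, hence a7 = L.
The 7 still-open variables together cover exactly {H, I, J, K, M, N, O} — 7 values for 7 variables — and M appears only in a2's list, so a2 = M.
Among the 6 still-open variables, N fits only a3 (and all 6 values in {H, I, J, K, N, O} must be used), so a3 = N.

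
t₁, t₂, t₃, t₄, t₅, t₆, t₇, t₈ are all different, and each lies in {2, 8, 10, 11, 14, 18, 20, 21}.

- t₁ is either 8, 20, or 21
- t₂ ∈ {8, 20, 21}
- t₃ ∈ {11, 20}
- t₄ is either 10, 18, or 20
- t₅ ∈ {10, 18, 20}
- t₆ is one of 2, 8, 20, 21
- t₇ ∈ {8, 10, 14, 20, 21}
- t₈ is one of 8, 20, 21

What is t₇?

14

The 8 variables together cover exactly {2, 8, 10, 11, 14, 18, 20, 21} — 8 values for 8 variables — and 2 appears only in t₆'s list, so t₆ = 2.
Among the 7 still-open variables, 11 fits only t₃ (and all 7 values in {8, 10, 11, 14, 18, 20, 21} must be used), so t₃ = 11.
The 6 still-open variables draw from only 6 values {8, 10, 14, 18, 20, 21}, so each is used; only t₇ can be 14, hence t₇ = 14.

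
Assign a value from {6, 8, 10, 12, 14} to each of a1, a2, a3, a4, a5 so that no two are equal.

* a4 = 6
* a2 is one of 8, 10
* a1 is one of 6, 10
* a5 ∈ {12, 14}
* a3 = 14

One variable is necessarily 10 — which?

a3 has just one choice, so a3 = 14. Eliminate 14 elsewhere: a5.
a4 has just one choice, so a4 = 6. Eliminate 6 elsewhere: a1.
So 10 goes to a1.

a1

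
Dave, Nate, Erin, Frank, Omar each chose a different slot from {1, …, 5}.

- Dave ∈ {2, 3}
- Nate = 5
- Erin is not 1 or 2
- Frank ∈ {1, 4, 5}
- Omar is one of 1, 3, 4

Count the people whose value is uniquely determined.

2

Nate has just one choice, so Nate = 5. Eliminate 5 elsewhere: Erin, Frank.
Among the 4 still-open variables, 2 fits only Dave (and all 4 values in {1, 2, 3, 4} must be used), so Dave = 2.
Determined: Dave=2, Nate=5. The other people each still have more than one consistent value. That makes 2.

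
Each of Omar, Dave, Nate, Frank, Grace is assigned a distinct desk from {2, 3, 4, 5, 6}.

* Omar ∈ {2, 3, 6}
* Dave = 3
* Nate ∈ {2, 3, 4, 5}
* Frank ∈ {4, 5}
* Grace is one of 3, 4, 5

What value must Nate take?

Dave must be 3 (only option left). Strike 3 from Omar, Nate, Grace.
The 4 still-open variables draw from only 4 values {2, 4, 5, 6}, so each is used; only Omar can be 6, hence Omar = 6.
The 3 still-open variables together cover exactly {2, 4, 5} — 3 values for 3 variables — and 2 appears only in Nate's list, so Nate = 2.

2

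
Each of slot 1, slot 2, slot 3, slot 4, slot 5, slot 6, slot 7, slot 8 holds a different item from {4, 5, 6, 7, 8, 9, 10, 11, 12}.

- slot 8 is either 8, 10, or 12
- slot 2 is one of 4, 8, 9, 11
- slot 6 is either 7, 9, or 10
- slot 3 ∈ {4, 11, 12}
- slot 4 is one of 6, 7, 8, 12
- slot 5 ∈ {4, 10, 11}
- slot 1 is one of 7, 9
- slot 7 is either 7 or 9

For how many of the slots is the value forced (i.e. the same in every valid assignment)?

Among the 8 variables, 6 fits only slot 4 (and all 8 values in {4, 6, 7, 8, 9, 10, 11, 12} must be used), so slot 4 = 6.
slot 1 and slot 7 between them cover only {7, 9} — a naked pair. Remove those values from slot 2, slot 6.
That leaves slot 6 = 10. Eliminate 10 elsewhere: slot 5, slot 8.
Determined: slot 4=6, slot 6=10. The other slots each still have more than one consistent value. That makes 2.

2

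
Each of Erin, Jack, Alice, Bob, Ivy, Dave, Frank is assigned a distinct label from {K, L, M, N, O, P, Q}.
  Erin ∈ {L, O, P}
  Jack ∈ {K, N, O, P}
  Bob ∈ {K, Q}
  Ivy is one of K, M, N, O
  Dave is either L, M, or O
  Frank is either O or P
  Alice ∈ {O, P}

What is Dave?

M

Among the 7 variables, Q fits only Bob (and all 7 values in {K, L, M, N, O, P, Q} must be used), so Bob = Q.
The 2 variables Alice and Frank are confined to {O, P}, which locks those values in; drop them from Erin, Jack, Ivy, Dave.
That leaves Erin = L. So Dave can't be L.
So Dave = M.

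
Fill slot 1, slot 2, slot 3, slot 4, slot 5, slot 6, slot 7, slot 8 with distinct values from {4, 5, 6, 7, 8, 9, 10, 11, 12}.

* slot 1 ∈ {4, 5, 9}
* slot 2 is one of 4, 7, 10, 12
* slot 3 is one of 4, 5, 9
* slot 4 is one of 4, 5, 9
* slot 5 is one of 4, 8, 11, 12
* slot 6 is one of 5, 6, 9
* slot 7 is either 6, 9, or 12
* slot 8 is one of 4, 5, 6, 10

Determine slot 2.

7

slot 1, slot 3, slot 4 share exactly the 3 values {4, 5, 9}; by pigeonhole those values go to them, so strike 4, 5, 9 from slot 2, slot 5, slot 6, slot 7, slot 8.
slot 6 must be 6 (only option left). So slot 7, slot 8 can't be 6.
slot 7's domain is down to {12}, so slot 7 = 12. Remove 12 from slot 2, slot 5.
slot 8 has just one choice, so slot 8 = 10. So slot 2 can't be 10.
So slot 2 = 7.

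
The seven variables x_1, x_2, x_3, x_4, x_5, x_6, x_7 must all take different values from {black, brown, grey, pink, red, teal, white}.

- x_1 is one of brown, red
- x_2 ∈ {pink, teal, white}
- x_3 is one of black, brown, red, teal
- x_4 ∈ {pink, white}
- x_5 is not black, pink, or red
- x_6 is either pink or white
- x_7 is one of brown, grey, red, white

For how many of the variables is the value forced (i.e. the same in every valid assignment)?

2

The 7 variables together cover exactly {black, brown, grey, pink, red, teal, white} — 7 values for 7 variables — and black appears only in x_3's list, so x_3 = black.
x_4 and x_6 share exactly the 2 values {pink, white}; by pigeonhole those values go to them, so strike pink, white from x_2, x_5, x_7.
x_2 has just one choice, so x_2 = teal. So x_5 can't be teal.
Determined: x_2=teal, x_3=black. The other variables each still have more than one consistent value. That makes 2.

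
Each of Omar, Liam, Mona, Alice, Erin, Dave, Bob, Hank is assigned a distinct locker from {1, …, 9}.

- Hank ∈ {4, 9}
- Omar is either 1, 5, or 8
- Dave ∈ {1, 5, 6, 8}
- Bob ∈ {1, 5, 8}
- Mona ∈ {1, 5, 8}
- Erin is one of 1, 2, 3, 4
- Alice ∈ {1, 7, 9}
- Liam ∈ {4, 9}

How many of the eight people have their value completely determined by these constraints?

2

The 2 variables Liam and Hank are confined to {4, 9}, which locks those values in; drop them from Alice, Erin.
The 3 variables Omar, Mona, Bob are confined to {1, 5, 8}, which locks those values in; drop them from Alice, Erin, Dave.
Alice must be 7 (only option left).
Dave has just one choice, so Dave = 6.
Determined: Alice=7, Dave=6. The other people each still have more than one consistent value. That makes 2.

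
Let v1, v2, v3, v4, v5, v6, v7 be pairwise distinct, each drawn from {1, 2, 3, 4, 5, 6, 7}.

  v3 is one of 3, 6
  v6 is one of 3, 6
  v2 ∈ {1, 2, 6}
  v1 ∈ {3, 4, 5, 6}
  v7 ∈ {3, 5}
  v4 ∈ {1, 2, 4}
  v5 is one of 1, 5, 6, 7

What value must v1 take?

Among the 7 variables, 7 fits only v5 (and all 7 values in {1, 2, 3, 4, 5, 6, 7} must be used), so v5 = 7.
v3 and v6 between them cover only {3, 6} — a naked pair. Remove those values from v1, v2, v7.
v7 has just one choice, so v7 = 5. Eliminate 5 elsewhere: v1.
So v1 = 4.

4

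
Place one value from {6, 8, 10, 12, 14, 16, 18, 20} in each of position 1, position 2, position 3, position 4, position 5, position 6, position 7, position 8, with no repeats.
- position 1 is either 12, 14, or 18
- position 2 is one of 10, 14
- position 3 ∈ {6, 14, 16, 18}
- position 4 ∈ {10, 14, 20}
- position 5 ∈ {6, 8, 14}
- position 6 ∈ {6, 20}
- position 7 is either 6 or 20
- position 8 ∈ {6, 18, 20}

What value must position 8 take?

The 8 variables draw from only 8 values {6, 8, 10, 12, 14, 16, 18, 20}, so each is used; only position 5 can be 8, hence position 5 = 8.
The 7 still-open variables draw from only 7 values {6, 10, 12, 14, 16, 18, 20}, so each is used; only position 1 can be 12, hence position 1 = 12.
The 6 still-open variables draw from only 6 values {6, 10, 14, 16, 18, 20}, so each is used; only position 3 can be 16, hence position 3 = 16.
Among the 5 still-open variables, 18 fits only position 8 (and all 5 values in {6, 10, 14, 18, 20} must be used), so position 8 = 18.

18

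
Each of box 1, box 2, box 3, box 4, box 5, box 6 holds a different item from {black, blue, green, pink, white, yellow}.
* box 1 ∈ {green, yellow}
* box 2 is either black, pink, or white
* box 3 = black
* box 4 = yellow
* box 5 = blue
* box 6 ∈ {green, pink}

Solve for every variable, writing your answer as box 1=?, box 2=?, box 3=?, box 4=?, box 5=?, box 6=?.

box 1=green, box 2=white, box 3=black, box 4=yellow, box 5=blue, box 6=pink

box 3 must be black (only option left). Eliminate black elsewhere: box 2.
box 4 must be yellow (only option left). Eliminate yellow elsewhere: box 1.
That leaves box 5 = blue.
box 1 must be green (only option left). Strike green from box 6.
box 6 must be pink (only option left). Remove pink from box 2.
That leaves box 2 = white.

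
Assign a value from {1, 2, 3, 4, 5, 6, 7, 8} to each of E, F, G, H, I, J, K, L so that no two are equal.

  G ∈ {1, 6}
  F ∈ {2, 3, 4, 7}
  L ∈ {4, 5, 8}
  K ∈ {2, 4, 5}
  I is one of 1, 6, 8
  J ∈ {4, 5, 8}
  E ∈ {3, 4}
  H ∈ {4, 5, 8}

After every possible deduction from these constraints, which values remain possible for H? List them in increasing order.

4, 5, 8

Among the 8 variables, 7 fits only F (and all 8 values in {1, 2, 3, 4, 5, 6, 7, 8} must be used), so F = 7.
The 7 still-open variables draw from only 7 values {1, 2, 3, 4, 5, 6, 8}, so each is used; only K can be 2, hence K = 2.
The 6 still-open variables draw from only 6 values {1, 3, 4, 5, 6, 8}, so each is used; only E can be 3, hence E = 3.
The 3 variables H, J, L are confined to {4, 5, 8}, which locks those values in; drop them from I.
No further eliminations apply; H can still be any of 4, 5, 8.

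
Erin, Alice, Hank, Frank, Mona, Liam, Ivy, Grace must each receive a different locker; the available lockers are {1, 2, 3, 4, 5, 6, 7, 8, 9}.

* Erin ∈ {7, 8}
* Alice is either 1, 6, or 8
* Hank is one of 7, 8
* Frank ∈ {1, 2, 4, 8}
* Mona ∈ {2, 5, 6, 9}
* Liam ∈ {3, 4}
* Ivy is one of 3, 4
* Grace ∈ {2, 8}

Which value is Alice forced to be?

6

The 2 variables Erin and Hank are confined to {7, 8}, which locks those values in; drop them from Alice, Frank, Grace.
Grace has just one choice, so Grace = 2. So Frank, Mona can't be 2.
Liam and Ivy between them cover only {3, 4} — a naked pair. Remove those values from Frank.
Frank's domain is down to {1}, so Frank = 1. Remove 1 from Alice.
So Alice = 6.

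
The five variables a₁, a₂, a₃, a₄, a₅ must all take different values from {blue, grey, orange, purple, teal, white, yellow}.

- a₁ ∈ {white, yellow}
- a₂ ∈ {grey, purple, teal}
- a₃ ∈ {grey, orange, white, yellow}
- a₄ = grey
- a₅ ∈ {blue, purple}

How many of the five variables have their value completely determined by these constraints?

1

a₄'s domain is down to {grey}, so a₄ = grey. Remove grey from a₂, a₃.
Determined: a₄=grey. The other variables each still have more than one consistent value. That makes 1.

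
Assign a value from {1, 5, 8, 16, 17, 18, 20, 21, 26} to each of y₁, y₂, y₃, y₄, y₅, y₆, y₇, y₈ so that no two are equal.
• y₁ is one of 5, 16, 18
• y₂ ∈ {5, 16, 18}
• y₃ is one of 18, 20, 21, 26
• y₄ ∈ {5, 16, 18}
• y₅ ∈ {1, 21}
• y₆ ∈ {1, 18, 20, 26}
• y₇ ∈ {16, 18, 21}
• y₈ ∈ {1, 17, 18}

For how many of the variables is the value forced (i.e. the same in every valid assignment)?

The 8 variables together cover exactly {1, 5, 16, 17, 18, 20, 21, 26} — 8 values for 8 variables — and 17 appears only in y₈'s list, so y₈ = 17.
The 3 variables y₁, y₂, y₄ are confined to {5, 16, 18}, which locks those values in; drop them from y₃, y₆, y₇.
y₇'s domain is down to {21}, so y₇ = 21. So y₃, y₅ can't be 21.
That leaves y₅ = 1. So y₆ can't be 1.
Determined: y₅=1, y₇=21, y₈=17. The other variables each still have more than one consistent value. That makes 3.

3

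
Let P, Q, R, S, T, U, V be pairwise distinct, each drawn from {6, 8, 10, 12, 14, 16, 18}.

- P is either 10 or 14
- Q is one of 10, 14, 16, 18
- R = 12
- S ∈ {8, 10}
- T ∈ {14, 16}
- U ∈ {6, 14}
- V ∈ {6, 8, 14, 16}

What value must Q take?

18

R must be 12 (only option left).
The 6 still-open variables together cover exactly {6, 8, 10, 14, 16, 18} — 6 values for 6 variables — and 18 appears only in Q's list, so Q = 18.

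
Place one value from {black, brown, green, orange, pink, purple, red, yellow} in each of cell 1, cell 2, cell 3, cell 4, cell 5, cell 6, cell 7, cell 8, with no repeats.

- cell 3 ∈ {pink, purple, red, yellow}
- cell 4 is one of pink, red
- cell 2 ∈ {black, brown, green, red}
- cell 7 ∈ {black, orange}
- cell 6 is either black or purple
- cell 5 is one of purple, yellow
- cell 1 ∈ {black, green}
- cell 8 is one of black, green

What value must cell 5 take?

yellow

Among the 8 variables, brown fits only cell 2 (and all 8 values in {black, brown, green, orange, pink, purple, red, yellow} must be used), so cell 2 = brown.
Among the 7 still-open variables, orange fits only cell 7 (and all 7 values in {black, green, orange, pink, purple, red, yellow} must be used), so cell 7 = orange.
cell 1 and cell 8 share exactly the 2 values {black, green}; by pigeonhole those values go to them, so strike black, green from cell 6.
cell 6 has just one choice, so cell 6 = purple. Remove purple from cell 3, cell 5.
So cell 5 = yellow.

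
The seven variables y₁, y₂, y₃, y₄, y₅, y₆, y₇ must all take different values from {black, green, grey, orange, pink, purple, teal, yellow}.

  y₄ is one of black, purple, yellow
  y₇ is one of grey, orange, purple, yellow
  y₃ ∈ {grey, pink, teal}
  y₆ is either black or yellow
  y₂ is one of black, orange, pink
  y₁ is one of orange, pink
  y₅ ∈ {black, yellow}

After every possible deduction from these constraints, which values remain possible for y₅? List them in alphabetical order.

black, yellow

The 7 variables together cover exactly {black, grey, orange, pink, purple, teal, yellow} — 7 values for 7 variables — and teal appears only in y₃'s list, so y₃ = teal.
The 6 still-open variables together cover exactly {black, grey, orange, pink, purple, yellow} — 6 values for 6 variables — and grey appears only in y₇'s list, so y₇ = grey.
Among the 5 still-open variables, purple fits only y₄ (and all 5 values in {black, orange, pink, purple, yellow} must be used), so y₄ = purple.
y₅ and y₆ share exactly the 2 values {black, yellow}; by pigeonhole those values go to them, so strike black, yellow from y₂.
No further eliminations apply; y₅ can still be any of black, yellow.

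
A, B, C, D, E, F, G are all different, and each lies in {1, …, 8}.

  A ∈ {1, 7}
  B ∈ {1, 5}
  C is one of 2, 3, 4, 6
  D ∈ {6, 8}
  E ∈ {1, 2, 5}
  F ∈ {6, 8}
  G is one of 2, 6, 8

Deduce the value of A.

The 2 variables D and F are confined to {6, 8}, which locks those values in; drop them from C, G.
G has just one choice, so G = 2. Eliminate 2 elsewhere: C, E.
The 2 variables B and E are confined to {1, 5}, which locks those values in; drop them from A.
So A = 7.

7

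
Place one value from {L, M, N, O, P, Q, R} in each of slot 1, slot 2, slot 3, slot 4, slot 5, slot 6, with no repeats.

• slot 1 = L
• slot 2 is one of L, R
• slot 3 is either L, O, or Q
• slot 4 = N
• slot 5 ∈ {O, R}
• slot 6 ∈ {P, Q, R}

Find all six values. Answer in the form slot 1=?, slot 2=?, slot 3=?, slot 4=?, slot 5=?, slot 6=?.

slot 1's domain is down to {L}, so slot 1 = L. Strike L from slot 2, slot 3.
That leaves slot 2 = R. Remove R from slot 5, slot 6.
slot 4 must be N (only option left).
slot 5 has just one choice, so slot 5 = O. Eliminate O elsewhere: slot 3.
That leaves slot 3 = Q. Eliminate Q elsewhere: slot 6.
slot 6 has just one choice, so slot 6 = P.

slot 1=L, slot 2=R, slot 3=Q, slot 4=N, slot 5=O, slot 6=P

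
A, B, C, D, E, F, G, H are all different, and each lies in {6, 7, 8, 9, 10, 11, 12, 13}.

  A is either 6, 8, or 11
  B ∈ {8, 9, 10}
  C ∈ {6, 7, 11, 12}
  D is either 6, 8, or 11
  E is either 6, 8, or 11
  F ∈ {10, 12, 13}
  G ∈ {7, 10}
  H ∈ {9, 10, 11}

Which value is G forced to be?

7

The 8 variables together cover exactly {6, 7, 8, 9, 10, 11, 12, 13} — 8 values for 8 variables — and 13 appears only in F's list, so F = 13.
The 7 still-open variables draw from only 7 values {6, 7, 8, 9, 10, 11, 12}, so each is used; only C can be 12, hence C = 12.
The 6 still-open variables together cover exactly {6, 7, 8, 9, 10, 11} — 6 values for 6 variables — and 7 appears only in G's list, so G = 7.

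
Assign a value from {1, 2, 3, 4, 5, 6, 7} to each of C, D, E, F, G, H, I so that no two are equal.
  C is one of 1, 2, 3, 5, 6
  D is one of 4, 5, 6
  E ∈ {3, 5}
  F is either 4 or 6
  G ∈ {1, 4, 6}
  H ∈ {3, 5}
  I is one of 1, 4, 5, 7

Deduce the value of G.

The 7 variables together cover exactly {1, 2, 3, 4, 5, 6, 7} — 7 values for 7 variables — and 2 appears only in C's list, so C = 2.
The 6 still-open variables draw from only 6 values {1, 3, 4, 5, 6, 7}, so each is used; only I can be 7, hence I = 7.
Among the 5 still-open variables, 1 fits only G (and all 5 values in {1, 3, 4, 5, 6} must be used), so G = 1.

1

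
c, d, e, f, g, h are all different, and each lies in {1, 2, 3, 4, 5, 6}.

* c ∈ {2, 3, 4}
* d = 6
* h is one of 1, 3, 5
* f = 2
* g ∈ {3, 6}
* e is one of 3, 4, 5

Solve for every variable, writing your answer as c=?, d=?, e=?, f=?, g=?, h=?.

c=4, d=6, e=5, f=2, g=3, h=1

d's domain is down to {6}, so d = 6. So g can't be 6.
f's domain is down to {2}, so f = 2. Remove 2 from c.
That leaves g = 3. Remove 3 from c, e, h.
c's domain is down to {4}, so c = 4. So e can't be 4.
e must be 5 (only option left). Remove 5 from h.
h must be 1 (only option left).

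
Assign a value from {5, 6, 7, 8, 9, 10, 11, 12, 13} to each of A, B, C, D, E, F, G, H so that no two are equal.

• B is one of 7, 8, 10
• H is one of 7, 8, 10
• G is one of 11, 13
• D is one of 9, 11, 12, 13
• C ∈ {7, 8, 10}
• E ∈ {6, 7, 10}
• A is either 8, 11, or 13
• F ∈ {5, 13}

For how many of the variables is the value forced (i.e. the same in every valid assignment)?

2

B, C, H between them cover only {7, 8, 10} — a naked triple. Remove those values from A, E.
E has just one choice, so E = 6.
The 2 variables A and G are confined to {11, 13}, which locks those values in; drop them from D, F.
F has just one choice, so F = 5.
Determined: E=6, F=5. The other variables each still have more than one consistent value. That makes 2.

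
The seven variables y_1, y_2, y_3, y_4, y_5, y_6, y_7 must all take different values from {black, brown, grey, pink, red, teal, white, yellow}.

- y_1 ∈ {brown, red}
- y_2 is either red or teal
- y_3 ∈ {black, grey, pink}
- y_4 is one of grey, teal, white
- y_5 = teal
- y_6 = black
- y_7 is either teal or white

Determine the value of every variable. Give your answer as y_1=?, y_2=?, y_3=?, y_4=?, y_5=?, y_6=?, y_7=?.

y_5 has just one choice, so y_5 = teal. Strike teal from y_2, y_4, y_7.
y_6 must be black (only option left). Remove black from y_3.
y_7's domain is down to {white}, so y_7 = white. Eliminate white elsewhere: y_4.
y_2 has just one choice, so y_2 = red. Strike red from y_1.
y_4 has just one choice, so y_4 = grey. Remove grey from y_3.
y_1 must be brown (only option left).
y_3's domain is down to {pink}, so y_3 = pink.

y_1=brown, y_2=red, y_3=pink, y_4=grey, y_5=teal, y_6=black, y_7=white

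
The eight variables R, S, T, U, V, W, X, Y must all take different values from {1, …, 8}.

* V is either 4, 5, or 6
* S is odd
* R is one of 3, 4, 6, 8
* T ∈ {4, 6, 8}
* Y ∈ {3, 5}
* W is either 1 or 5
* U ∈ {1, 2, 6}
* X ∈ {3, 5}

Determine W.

1

The 8 variables draw from only 8 values {1, 2, 3, 4, 5, 6, 7, 8}, so each is used; only U can be 2, hence U = 2.
The 7 still-open variables together cover exactly {1, 3, 4, 5, 6, 7, 8} — 7 values for 7 variables — and 7 appears only in S's list, so S = 7.
Among the 6 still-open variables, 1 fits only W (and all 6 values in {1, 3, 4, 5, 6, 8} must be used), so W = 1.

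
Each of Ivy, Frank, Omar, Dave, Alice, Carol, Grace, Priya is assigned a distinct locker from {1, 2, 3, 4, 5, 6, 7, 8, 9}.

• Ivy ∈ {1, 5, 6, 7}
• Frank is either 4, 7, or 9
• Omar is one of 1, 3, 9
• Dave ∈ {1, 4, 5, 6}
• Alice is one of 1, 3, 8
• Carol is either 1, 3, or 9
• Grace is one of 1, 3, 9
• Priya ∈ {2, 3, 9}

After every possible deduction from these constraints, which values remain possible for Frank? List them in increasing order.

Omar, Carol, Grace between them cover only {1, 3, 9} — a naked triple. Remove those values from Ivy, Frank, Dave, Alice, Priya.
Alice has just one choice, so Alice = 8.
Priya must be 2 (only option left).
No further eliminations apply; Frank can still be any of 4, 7.

4, 7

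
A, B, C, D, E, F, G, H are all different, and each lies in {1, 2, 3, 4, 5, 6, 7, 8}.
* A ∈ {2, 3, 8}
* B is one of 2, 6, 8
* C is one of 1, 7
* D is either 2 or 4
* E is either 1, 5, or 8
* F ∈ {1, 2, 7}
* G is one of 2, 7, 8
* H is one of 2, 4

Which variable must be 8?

G

Among the 8 variables, 3 fits only A (and all 8 values in {1, 2, 3, 4, 5, 6, 7, 8} must be used), so A = 3.
The 7 still-open variables together cover exactly {1, 2, 4, 5, 6, 7, 8} — 7 values for 7 variables — and 5 appears only in E's list, so E = 5.
The 6 still-open variables draw from only 6 values {1, 2, 4, 6, 7, 8}, so each is used; only B can be 6, hence B = 6.
The 5 still-open variables together cover exactly {1, 2, 4, 7, 8} — 5 values for 5 variables — and 8 appears only in G's list, so G = 8.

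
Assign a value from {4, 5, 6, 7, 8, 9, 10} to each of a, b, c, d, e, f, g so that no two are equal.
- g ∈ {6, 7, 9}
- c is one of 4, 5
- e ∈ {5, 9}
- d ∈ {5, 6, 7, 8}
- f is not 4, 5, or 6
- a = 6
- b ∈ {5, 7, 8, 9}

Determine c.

a's domain is down to {6}, so a = 6. Strike 6 from d, g.
The 6 still-open variables draw from only 6 values {4, 5, 7, 8, 9, 10}, so each is used; only c can be 4, hence c = 4.

4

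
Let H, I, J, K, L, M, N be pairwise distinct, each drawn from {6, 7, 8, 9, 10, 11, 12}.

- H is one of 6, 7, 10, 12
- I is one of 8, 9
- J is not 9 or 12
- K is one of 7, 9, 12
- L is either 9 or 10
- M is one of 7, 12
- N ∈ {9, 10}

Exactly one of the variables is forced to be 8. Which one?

I

Among the 7 variables, 11 fits only J (and all 7 values in {6, 7, 8, 9, 10, 11, 12} must be used), so J = 11.
The 6 still-open variables draw from only 6 values {6, 7, 8, 9, 10, 12}, so each is used; only H can be 6, hence H = 6.
Among the 5 still-open variables, 8 fits only I (and all 5 values in {7, 8, 9, 10, 12} must be used), so I = 8.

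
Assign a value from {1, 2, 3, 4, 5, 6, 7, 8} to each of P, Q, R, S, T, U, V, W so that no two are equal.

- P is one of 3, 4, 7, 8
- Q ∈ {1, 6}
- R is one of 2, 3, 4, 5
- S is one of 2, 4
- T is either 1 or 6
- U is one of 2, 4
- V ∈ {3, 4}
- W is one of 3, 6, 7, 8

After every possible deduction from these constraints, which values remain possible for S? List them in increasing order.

2, 4

The 8 variables together cover exactly {1, 2, 3, 4, 5, 6, 7, 8} — 8 values for 8 variables — and 5 appears only in R's list, so R = 5.
Q and T share exactly the 2 values {1, 6}; by pigeonhole those values go to them, so strike 1, 6 from W.
S and U share exactly the 2 values {2, 4}; by pigeonhole those values go to them, so strike 2, 4 from P, V.
V has just one choice, so V = 3. Strike 3 from P, W.
No further eliminations apply; S can still be any of 2, 4.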